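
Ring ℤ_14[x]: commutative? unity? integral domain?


ℤ_14 has zero divisors (2·7 ≡ 0), and these lift to constant zero divisors in ℤ_14[x]; so not an integral domain
Commutative: Yes
Integral domain: No
Has unity: Yes

ℤ_14[x]: Commutative=Yes, Unity=Yes


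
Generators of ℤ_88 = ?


g generates ℤ_n iff gcd(g,n) = 1
Prime factors of 88: 2, 11
Generators are g ∈ {1,...,87} not divisible by any of these primes.
Generators: {1, 3, 5, 7, 9, 13, 15, 17, 19, 21, 23, 25, 27, 29, 31, 35, 37, 39, 41, 43, 45, 47, 49, 51, 53, 57, 59, 61, 63, 65, 67, 69, 71, 73, 75, 79, 81, 83, 85, 87}
Number of generators = φ(88) = 40

Generators of ℤ_88 = {1, 3, 5, 7, 9, 13, 15, 17, 19, 21, 23, 25, 27, 29, 31, 35, 37, 39, 41, 43, 45, 47, 49, 51, 53, 57, 59, 61, 63, 65, 67, 69, 71, 73, 75, 79, 81, 83, 85, 87}


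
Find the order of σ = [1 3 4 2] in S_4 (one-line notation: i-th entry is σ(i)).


Cycle decomposition: (2 3 4)
Cycle lengths: 3
Order = lcm(3) = 3

ord(σ) = 3


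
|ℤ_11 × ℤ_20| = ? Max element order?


|ℤ_11 × ℤ_20| = 11 × 20 = 220
Max element order = lcm(11,20) = 220
Cyclic? Yes (gcd=1)

|ℤ_11×ℤ_20| = 220, max element order = 220


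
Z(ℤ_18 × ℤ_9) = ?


Z(G) = {g ∈ G | gx = xg for all x ∈ G}
Direct product of abelian groups is abelian, so Z(G) = G

Z(ℤ_18 × ℤ_9) = ℤ_18 × ℤ_9


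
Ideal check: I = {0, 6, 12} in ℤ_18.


Check ideal conditions for I = {0, 6, 12} in ℤ_18:
(1) I is an additive subgroup? Yes
(2) For r ∈ ℤ_18 and a ∈ I: r·a ∈ I? Yes

Yes, I is an ideal of ℤ_18


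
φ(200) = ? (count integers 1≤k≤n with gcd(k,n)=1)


Factor n: 200 = 2^3 × 5^2
φ(n) = n · ∏(1 - 1/p) over distinct primes p | n
φ(200) = 200 · (1 - 1/2) · (1 - 1/5) = 80

φ(200) = 80


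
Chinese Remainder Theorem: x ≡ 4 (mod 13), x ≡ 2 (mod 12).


m₁ = 13, m₂ = 12, gcd = 1, so CRT applies. M = m₁·m₂ = 156
Let M₁ = M/m₁ = 12, M₂ = M/m₂ = 13
Find y₁ ≡ M₁⁻¹ (mod m₁): 12⁻¹ ≡ 12 (mod 13)
Find y₂ ≡ M₂⁻¹ (mod m₂): 13⁻¹ ≡ 1 (mod 12)
x = a₁·M₁·y₁ + a₂·M₂·y₂ = 4·12·12 + 2·13·1 = 602
Reduce mod 156: x ≡ 134
Check: 134 mod 13 = 4 ✓, 134 mod 12 = 2 ✓

x ≡ 134 (mod 156)


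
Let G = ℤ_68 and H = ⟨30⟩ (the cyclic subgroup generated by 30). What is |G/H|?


|⟨30⟩| = n / gcd(30, 68) = 68 / 2 = 34
H is normal (ℤ_68 is abelian).
|G/H| = |G| / |H| = 68 / 34 = 2

|G/H| = 2


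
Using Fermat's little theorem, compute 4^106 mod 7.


Fermat's little theorem: if p is prime and gcd(a,p)=1, then a^(p-1) ≡ 1 (mod p)
p = 7 is prime, gcd(4,7) = 1
Reduce exponent: 106 mod 6 = 4
So 4^106 ≡ 4^4 (mod 7)
4^4 mod 7 = 4

4^106 ≡ 4 (mod 7)


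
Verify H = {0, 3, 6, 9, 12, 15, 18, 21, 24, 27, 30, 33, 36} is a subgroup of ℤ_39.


Subgroup test for H = {0, 3, 6, 9, 12, 15, 18, 21, 24, 27, 30, 33, 36} in (ℤ_39, +):
(1) 0 ∈ H? Yes
(2) Closure: for all a,b ∈ H, (a+b) mod 39 ∈ H? Yes
(3) Inverses: for all a ∈ H, -a mod 39 ∈ H? Yes

Yes, H is a subgroup of ℤ_39


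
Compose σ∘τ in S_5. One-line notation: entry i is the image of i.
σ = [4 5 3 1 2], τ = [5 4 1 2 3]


σ∘τ: apply τ first, then σ
1 →τ 5 →σ 2
2 →τ 4 →σ 1
3 →τ 1 →σ 4
4 →τ 2 →σ 5
5 →τ 3 →σ 3

σ∘τ = [2 1 4 5 3]


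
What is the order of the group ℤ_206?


ℤ_n has n elements.

|ℤ_206| = 206


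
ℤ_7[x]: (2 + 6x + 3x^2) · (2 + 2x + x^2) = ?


Expand and collect like terms; reduce coefficients mod 7:
x^0: 2·2 = 4 ≡ 4 (mod 7)
x^1: 2·2 + 6·2 = 16 ≡ 2 (mod 7)
x^2: 2·1 + 6·2 + 3·2 = 20 ≡ 6 (mod 7)
x^3: 6·1 + 3·2 = 12 ≡ 5 (mod 7)
x^4: 3·1 = 3 ≡ 3 (mod 7)
Result: 4 + 2x + 6x^2 + 5x^3 + 3x^4

f · g = 4 + 2x + 6x^2 + 5x^3 + 3x^4


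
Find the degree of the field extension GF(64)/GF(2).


GF(64) = GF(2^6), so the extension degree is 6

[GF(64)/GF(2)] = 6


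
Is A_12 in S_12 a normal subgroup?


H = A_12 in S_12
A_12 has index 2 in S_12, and every subgroup of index 2 is normal

Yes, normal subgroup


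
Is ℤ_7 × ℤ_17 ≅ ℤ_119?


Comparing ℤ_7 × ℤ_17 and ℤ_119:
gcd(7,17) = 1, so ℤ_7 × ℤ_17 ≅ ℤ_119 (CRT)

Yes, ℤ_7 × ℤ_17 ≅ ℤ_119


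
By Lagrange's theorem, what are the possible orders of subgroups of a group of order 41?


Lagrange's theorem: |H| divides |G|
|G| = 41
Divisors of 41: 1, 41

Possible subgroup orders: {1, 41}


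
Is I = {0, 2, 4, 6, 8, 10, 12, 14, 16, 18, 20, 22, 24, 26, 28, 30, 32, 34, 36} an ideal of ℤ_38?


Check ideal conditions for I = {0, 2, 4, 6, 8, 10, 12, 14, 16, 18, 20, 22, 24, 26, 28, 30, 32, 34, 36} in ℤ_38:
(1) I is an additive subgroup? Yes
(2) For r ∈ ℤ_38 and a ∈ I: r·a ∈ I? Yes

Yes, I is an ideal of ℤ_38


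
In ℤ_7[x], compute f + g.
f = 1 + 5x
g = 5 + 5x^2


Add coefficients mod 7:
x^0: 1 + 5 = 6 (mod 7)
x^1: 5 + 0 = 5 (mod 7)
x^2: 0 + 5 = 5 (mod 7)
Result: 6 + 5x + 5x^2

f + g = 6 + 5x + 5x^2


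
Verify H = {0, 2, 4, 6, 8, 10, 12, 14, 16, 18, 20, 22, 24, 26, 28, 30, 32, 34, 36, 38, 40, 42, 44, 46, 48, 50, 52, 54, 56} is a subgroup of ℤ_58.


Subgroup test for H = {0, 2, 4, 6, 8, 10, 12, 14, 16, 18, 20, 22, 24, 26, 28, 30, 32, 34, 36, 38, 40, 42, 44, 46, 48, 50, 52, 54, 56} in (ℤ_58, +):
(1) 0 ∈ H? Yes
(2) Closure: for all a,b ∈ H, (a+b) mod 58 ∈ H? Yes
(3) Inverses: for all a ∈ H, -a mod 58 ∈ H? Yes

Yes, H is a subgroup of ℤ_58


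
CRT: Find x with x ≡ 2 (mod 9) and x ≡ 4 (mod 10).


m₁ = 9, m₂ = 10, gcd = 1, so CRT applies. M = m₁·m₂ = 90
Let M₁ = M/m₁ = 10, M₂ = M/m₂ = 9
Find y₁ ≡ M₁⁻¹ (mod m₁): 10⁻¹ ≡ 1 (mod 9)
Find y₂ ≡ M₂⁻¹ (mod m₂): 9⁻¹ ≡ 9 (mod 10)
x = a₁·M₁·y₁ + a₂·M₂·y₂ = 2·10·1 + 4·9·9 = 344
Reduce mod 90: x ≡ 74
Check: 74 mod 9 = 2 ✓, 74 mod 10 = 4 ✓

x ≡ 74 (mod 90)


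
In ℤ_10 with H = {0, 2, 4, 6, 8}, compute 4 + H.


4 + H = {4 + h (mod 10) : h ∈ H}
4+0=4, 4+2=6, 4+4=8, 4+6=0, 4+8=2
4 + H = {0, 2, 4, 6, 8} = 0 + H

4 + H = {0, 2, 4, 6, 8}


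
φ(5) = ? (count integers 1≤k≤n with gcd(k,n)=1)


φ(n) = count of k ∈ {1,...,n} with gcd(k,n)=1
Coprimes to 5: {1, 2, 3, 4}
Count: 4

φ(5) = 4


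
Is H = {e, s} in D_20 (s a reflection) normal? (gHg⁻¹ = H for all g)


H = {e, s} in D_20 (s a reflection)
r·s·r⁻¹ = sr⁻² ≠ s for n ≥ 3, so {e, s} is not closed under conjugation

No, not a normal subgroup


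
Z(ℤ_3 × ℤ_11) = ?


Z(G) = {g ∈ G | gx = xg for all x ∈ G}
Direct product of abelian groups is abelian, so Z(G) = G

Z(ℤ_3 × ℤ_11) = ℤ_3 × ℤ_11


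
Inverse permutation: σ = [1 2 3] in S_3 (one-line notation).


To find σ⁻¹, swap domain and range:
σ(1) = 1 → σ⁻¹(1) = 1
σ(2) = 2 → σ⁻¹(2) = 2
σ(3) = 3 → σ⁻¹(3) = 3

σ⁻¹ = [1 2 3]


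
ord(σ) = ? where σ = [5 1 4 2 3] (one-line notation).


Cycle decomposition: (1 5 3 4 2)
Cycle lengths: 5
Order = lcm(5) = 5

ord(σ) = 5


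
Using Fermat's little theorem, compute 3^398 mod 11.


Fermat's little theorem: if p is prime and gcd(a,p)=1, then a^(p-1) ≡ 1 (mod p)
p = 11 is prime, gcd(3,11) = 1
Reduce exponent: 398 mod 10 = 8
So 3^398 ≡ 3^8 (mod 11)
3^8 mod 11 = 5

3^398 ≡ 5 (mod 11)


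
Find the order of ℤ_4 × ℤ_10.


|A × B| = |A| · |B|
|ℤ_4 × ℤ_10| = 4 × 10 = 40

|ℤ_4 × ℤ_10| = 40


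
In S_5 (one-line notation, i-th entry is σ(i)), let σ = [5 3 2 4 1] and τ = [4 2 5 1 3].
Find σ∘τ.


σ∘τ: apply τ first, then σ
1 →τ 4 →σ 4
2 →τ 2 →σ 3
3 →τ 5 →σ 1
4 →τ 1 →σ 5
5 →τ 3 →σ 2

σ∘τ = [4 3 1 5 2]


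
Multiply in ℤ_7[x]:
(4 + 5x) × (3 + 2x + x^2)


Expand and collect like terms; reduce coefficients mod 7:
x^0: 4·3 = 12 ≡ 5 (mod 7)
x^1: 4·2 + 5·3 = 23 ≡ 2 (mod 7)
x^2: 4·1 + 5·2 = 14 ≡ 0 (mod 7)
x^3: 5·1 = 5 ≡ 5 (mod 7)
Result: 5 + 2x + 5x^3

f · g = 5 + 2x + 5x^3


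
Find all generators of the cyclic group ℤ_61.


g generates ℤ_n iff gcd(g,n) = 1
Prime factors of 61: 61
Generators are g ∈ {1,...,60} not divisible by any of these primes.
Generators: {1, 2, 3, 4, 5, 6, 7, 8, 9, 10, 11, 12, 13, 14, 15, 16, 17, 18, 19, 20, 21, 22, 23, 24, 25, 26, 27, 28, 29, 30, 31, 32, 33, 34, 35, 36, 37, 38, 39, 40, 41, 42, 43, 44, 45, 46, 47, 48, 49, 50, 51, 52, 53, 54, 55, 56, 57, 58, 59, 60}
Number of generators = φ(61) = 60

Generators of ℤ_61 = {1, 2, 3, 4, 5, 6, 7, 8, 9, 10, 11, 12, 13, 14, 15, 16, 17, 18, 19, 20, 21, 22, 23, 24, 25, 26, 27, 28, 29, 30, 31, 32, 33, 34, 35, 36, 37, 38, 39, 40, 41, 42, 43, 44, 45, 46, 47, 48, 49, 50, 51, 52, 53, 54, 55, 56, 57, 58, 59, 60}


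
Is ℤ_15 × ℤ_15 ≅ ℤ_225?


Comparing ℤ_15 × ℤ_15 and ℤ_225:
gcd(15,15) = 15 ≠ 1. Max element order in ℤ_15×ℤ_15 is lcm(15,15) = 15 < 225, so it has no element of order 225

No, ℤ_15 × ℤ_15 ≇ ℤ_225


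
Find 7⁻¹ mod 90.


Use the extended Euclidean algorithm to write 1 = 7·s + 90·t; then s mod 90 is the inverse.
Euclidean algorithm:
  7 = 0·90 + 7
  90 = 12·7 + 6
  7 = 1·6 + 1
  6 = 6·1 + 0
gcd(7,90) = 1
Back-substitution gives: 7·(13) + 90·(-1) = 1
So 7⁻¹ ≡ 13 ≡ 13 (mod 90)
Check: 7 × 13 = 91 ≡ 1 (mod 90) ✓

7⁻¹ ≡ 13 (mod 90)


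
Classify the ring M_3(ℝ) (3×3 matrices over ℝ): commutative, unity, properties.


Matrix multiplication is non-commutative for n ≥ 2; the identity matrix I is the unity; singular matrices give zero divisors, so not an integral domain
Commutative: No
Integral domain: No
Has unity: Yes

M_3(ℝ) (3×3 matrices over ℝ): Commutative=No, Unity=Yes


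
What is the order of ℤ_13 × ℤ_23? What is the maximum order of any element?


|ℤ_13 × ℤ_23| = 13 × 23 = 299
Max element order = lcm(13,23) = 299
Cyclic? Yes (gcd=1)

|ℤ_13×ℤ_23| = 299, max element order = 299


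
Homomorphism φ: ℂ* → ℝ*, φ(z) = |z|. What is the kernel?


Kernel = preimage of identity
ker(φ) = {z ∈ ℂ* | |z| = 1} = unit circle S¹

ker(φ) = S¹ (unit circle)


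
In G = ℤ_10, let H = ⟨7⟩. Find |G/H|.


|⟨7⟩| = n / gcd(7, 10) = 10 / 1 = 10
H is normal (ℤ_10 is abelian).
|G/H| = |G| / |H| = 10 / 10 = 1

|G/H| = 1


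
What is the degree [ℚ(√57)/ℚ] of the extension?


√57 has minimal polynomial x² - 57 (irreducible over ℚ since 57 is squarefree)

[ℚ(√57)/ℚ] = 2


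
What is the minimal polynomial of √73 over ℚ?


√73 satisfies x² - 73 = 0, irreducible over ℚ since 73 is squarefree

Minimal polynomial: x² - 73


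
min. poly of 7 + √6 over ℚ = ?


Let α = 7 + √6. Then α - 7 = √6, so (α - 7)² = 6, giving α² - 14α + 43 = 0. Degree 2 and α ∉ ℚ, so this is the minimal polynomial.

Minimal polynomial: x² - 14x + 43


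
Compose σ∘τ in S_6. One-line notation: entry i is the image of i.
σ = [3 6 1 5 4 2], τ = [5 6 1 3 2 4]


σ∘τ: apply τ first, then σ
1 →τ 5 →σ 4
2 →τ 6 →σ 2
3 →τ 1 →σ 3
4 →τ 3 →σ 1
5 →τ 2 →σ 6
6 →τ 4 →σ 5

σ∘τ = [4 2 3 1 6 5]


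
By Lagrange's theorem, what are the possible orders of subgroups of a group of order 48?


Lagrange's theorem: |H| divides |G|
|G| = 48
Divisors of 48: 1, 2, 3, 4, 6, 8, 12, 16, 24, 48

Possible subgroup orders: {1, 2, 3, 4, 6, 8, 12, 16, 24, 48}


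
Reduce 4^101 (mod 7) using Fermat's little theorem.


Fermat's little theorem: if p is prime and gcd(a,p)=1, then a^(p-1) ≡ 1 (mod p)
p = 7 is prime, gcd(4,7) = 1
Reduce exponent: 101 mod 6 = 5
So 4^101 ≡ 4^5 (mod 7)
4^5 mod 7 = 2

4^101 ≡ 2 (mod 7)


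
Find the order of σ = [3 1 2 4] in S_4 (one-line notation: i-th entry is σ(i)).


Cycle decomposition: (1 3 2)
Cycle lengths: 3
Order = lcm(3) = 3

ord(σ) = 3


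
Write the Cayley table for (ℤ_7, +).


Elements: {0, 1, 2, 3, 4, 5, 6}
Operation: addition mod 7
Entry (a, b) = (a + b) mod 7

Cayley table:
  | 0 | 1 | 2 | 3 | 4 | 5 | 6
0 | 0 | 1 | 2 | 3 | 4 | 5 | 6
1 | 1 | 2 | 3 | 4 | 5 | 6 | 0
2 | 2 | 3 | 4 | 5 | 6 | 0 | 1
3 | 3 | 4 | 5 | 6 | 0 | 1 | 2
4 | 4 | 5 | 6 | 0 | 1 | 2 | 3
5 | 5 | 6 | 0 | 1 | 2 | 3 | 4
6 | 6 | 0 | 1 | 2 | 3 | 4 | 5


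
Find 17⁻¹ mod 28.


Use the extended Euclidean algorithm to write 1 = 17·s + 28·t; then s mod 28 is the inverse.
Euclidean algorithm:
  17 = 0·28 + 17
  28 = 1·17 + 11
  17 = 1·11 + 6
  11 = 1·6 + 5
  6 = 1·5 + 1
  5 = 5·1 + 0
gcd(17,28) = 1
Back-substitution gives: 17·(5) + 28·(-3) = 1
So 17⁻¹ ≡ 5 ≡ 5 (mod 28)
Check: 17 × 5 = 85 ≡ 1 (mod 28) ✓

17⁻¹ ≡ 5 (mod 28)


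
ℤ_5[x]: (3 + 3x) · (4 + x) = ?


Expand and collect like terms; reduce coefficients mod 5:
x^0: 3·4 = 12 ≡ 2 (mod 5)
x^1: 3·1 + 3·4 = 15 ≡ 0 (mod 5)
x^2: 3·1 = 3 ≡ 3 (mod 5)
Result: 2 + 3x^2

f · g = 2 + 3x^2


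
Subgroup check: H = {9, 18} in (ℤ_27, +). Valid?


Subgroup test for H = {9, 18} in (ℤ_27, +):
(1) 0 ∈ H? No
(2) Closure: for all a,b ∈ H, (a+b) mod 27 ∈ H? No  [counterexample: 9 + 18 = 0 ∉ H]
(3) Inverses: for all a ∈ H, -a mod 27 ∈ H? Yes

No, H is not a subgroup of ℤ_27


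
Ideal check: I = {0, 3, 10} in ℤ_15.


Check ideal conditions for I = {0, 3, 10} in ℤ_15:
(1) I is an additive subgroup? No
(2) For r ∈ ℤ_15 and a ∈ I: r·a ∈ I? No  [counterexample: r=2, a=3, r·a mod 15 = 6 ∉ I]

No, I is not an ideal of ℤ_15


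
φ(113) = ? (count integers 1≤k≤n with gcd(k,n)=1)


Factor n: 113 = 113
φ(n) = n · ∏(1 - 1/p) over distinct primes p | n
φ(113) = 113 · (1 - 1/113) = 112

φ(113) = 112


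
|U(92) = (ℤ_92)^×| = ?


U(n) is the group of units mod n; |U(n)| = φ(n)
|U(92)| = φ(92) = 44

|U(92) = (ℤ_92)^×| = 44


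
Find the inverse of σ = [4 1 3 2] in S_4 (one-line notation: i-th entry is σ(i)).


To find σ⁻¹, swap domain and range:
σ(1) = 4 → σ⁻¹(4) = 1
σ(2) = 1 → σ⁻¹(1) = 2
σ(3) = 3 → σ⁻¹(3) = 3
σ(4) = 2 → σ⁻¹(2) = 4

σ⁻¹ = [2 4 3 1]


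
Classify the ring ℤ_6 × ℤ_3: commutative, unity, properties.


Direct product ring; commutative with unity (1,1); but (1,0)·(0,1) = (0,0) gives zero divisors, so not an integral domain
Commutative: Yes
Integral domain: No
Has unity: Yes

ℤ_6 × ℤ_3: Commutative=Yes, Unity=Yes


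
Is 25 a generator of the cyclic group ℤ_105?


g generates ℤ_n iff gcd(g, n) = 1
gcd(25, 105) = 5
Since gcd = 5 ≠ 1, ⟨25⟩ has order 21 < 105, so 25 is not a generator.

No, 25 does not generate ℤ_105


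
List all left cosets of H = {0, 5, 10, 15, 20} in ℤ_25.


H = {0, 5, 10, 15, 20}, |H| = 5
Number of cosets = |G|/|H| = 25/5 = 5
0 + H = {0, 5, 10, 15, 20}
1 + H = {1, 6, 11, 16, 21}
2 + H = {2, 7, 12, 17, 22}
3 + H = {3, 8, 13, 18, 23}
4 + H = {4, 9, 14, 19, 24}

Cosets: 0+H={0,5,10,15,20}; 1+H={1,6,11,16,21}; 2+H={2,7,12,17,22}; 3+H={3,8,13,18,23}; 4+H={4,9,14,19,24}


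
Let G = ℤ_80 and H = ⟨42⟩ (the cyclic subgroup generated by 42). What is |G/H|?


|⟨42⟩| = n / gcd(42, 80) = 80 / 2 = 40
H is normal (ℤ_80 is abelian).
|G/H| = |G| / |H| = 80 / 40 = 2

|G/H| = 2


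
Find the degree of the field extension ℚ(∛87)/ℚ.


∛87 has minimal polynomial x³ - 87 (irreducible over ℚ since 87 is not a perfect cube)

[ℚ(∛87)/ℚ] = 3


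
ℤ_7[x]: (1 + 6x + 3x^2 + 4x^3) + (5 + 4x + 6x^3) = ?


Add coefficients mod 7:
x^0: 1 + 5 = 6 (mod 7)
x^1: 6 + 4 = 3 (mod 7)
x^2: 3 + 0 = 3 (mod 7)
x^3: 4 + 6 = 3 (mod 7)
Result: 6 + 3x + 3x^2 + 3x^3

f + g = 6 + 3x + 3x^2 + 3x^3


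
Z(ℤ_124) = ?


Z(G) = {g ∈ G | gx = xg for all x ∈ G}
ℤ_124 is abelian, so Z(G) = G

Z(ℤ_124) = ℤ_124


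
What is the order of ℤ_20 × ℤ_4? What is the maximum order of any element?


|ℤ_20 × ℤ_4| = 20 × 4 = 80
Max element order = lcm(20,4) = 20
Cyclic? No (gcd=4)

|ℤ_20×ℤ_4| = 80, max element order = 20


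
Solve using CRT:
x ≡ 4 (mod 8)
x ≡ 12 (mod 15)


m₁ = 8, m₂ = 15, gcd = 1, so CRT applies. M = m₁·m₂ = 120
Let M₁ = M/m₁ = 15, M₂ = M/m₂ = 8
Find y₁ ≡ M₁⁻¹ (mod m₁): 15⁻¹ ≡ 7 (mod 8)
Find y₂ ≡ M₂⁻¹ (mod m₂): 8⁻¹ ≡ 2 (mod 15)
x = a₁·M₁·y₁ + a₂·M₂·y₂ = 4·15·7 + 12·8·2 = 612
Reduce mod 120: x ≡ 12
Check: 12 mod 8 = 4 ✓, 12 mod 15 = 12 ✓

x ≡ 12 (mod 120)


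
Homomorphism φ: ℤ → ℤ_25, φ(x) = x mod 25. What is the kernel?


Kernel = preimage of identity
ker(φ) = {x ∈ ℤ : x ≡ 0 (mod 25)} = 25ℤ = {0, ±25, ±50, ...}

ker(φ) = 25ℤ


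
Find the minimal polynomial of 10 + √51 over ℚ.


Let α = 10 + √51. Then α - 10 = √51, so (α - 10)² = 51, giving α² - 20α + 49 = 0. Degree 2 and α ∉ ℚ, so this is the minimal polynomial.

Minimal polynomial: x² - 20x + 49


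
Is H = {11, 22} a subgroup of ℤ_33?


Subgroup test for H = {11, 22} in (ℤ_33, +):
(1) 0 ∈ H? No
(2) Closure: for all a,b ∈ H, (a+b) mod 33 ∈ H? No  [counterexample: 11 + 22 = 0 ∉ H]
(3) Inverses: for all a ∈ H, -a mod 33 ∈ H? Yes

No, H is not a subgroup of ℤ_33


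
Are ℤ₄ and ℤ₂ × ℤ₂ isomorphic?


Comparing ℤ₄ and ℤ₂ × ℤ₂:
ℤ₄ has an element of order 4; ℤ₂×ℤ₂ has exponent 2

No, ℤ₄ ≇ ℤ₂ × ℤ₂


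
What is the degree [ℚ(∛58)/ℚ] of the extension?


∛58 has minimal polynomial x³ - 58 (irreducible over ℚ since 58 is not a perfect cube)

[ℚ(∛58)/ℚ] = 3


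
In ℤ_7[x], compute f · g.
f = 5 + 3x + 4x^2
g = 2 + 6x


Expand and collect like terms; reduce coefficients mod 7:
x^0: 5·2 = 10 ≡ 3 (mod 7)
x^1: 5·6 + 3·2 = 36 ≡ 1 (mod 7)
x^2: 3·6 + 4·2 = 26 ≡ 5 (mod 7)
x^3: 4·6 = 24 ≡ 3 (mod 7)
Result: 3 + x + 5x^2 + 3x^3

f · g = 3 + x + 5x^2 + 3x^3


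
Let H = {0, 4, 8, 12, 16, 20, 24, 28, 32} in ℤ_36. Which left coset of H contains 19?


19 + H = {19 + h (mod 36) : h ∈ H}
19+0=19, 19+4=23, 19+8=27, 19+12=31, 19+16=35, 19+20=3, 19+24=7, 19+28=11, 19+32=15
19 + H = {3, 7, 11, 15, 19, 23, 27, 31, 35} = 3 + H

19 + H = {3, 7, 11, 15, 19, 23, 27, 31, 35}


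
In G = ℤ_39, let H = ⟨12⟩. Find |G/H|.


|⟨12⟩| = n / gcd(12, 39) = 39 / 3 = 13
H is normal (ℤ_39 is abelian).
|G/H| = |G| / |H| = 39 / 13 = 3

|G/H| = 3


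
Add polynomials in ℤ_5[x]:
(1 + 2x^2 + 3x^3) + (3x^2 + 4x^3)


Add coefficients mod 5:
x^0: 1 + 0 = 1 (mod 5)
x^1: 0 + 0 = 0 (mod 5)
x^2: 2 + 3 = 0 (mod 5)
x^3: 3 + 4 = 2 (mod 5)
Result: 1 + 2x^3

f + g = 1 + 2x^3


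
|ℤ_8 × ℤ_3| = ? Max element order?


|ℤ_8 × ℤ_3| = 8 × 3 = 24
Max element order = lcm(8,3) = 24
Cyclic? Yes (gcd=1)

|ℤ_8×ℤ_3| = 24, max element order = 24


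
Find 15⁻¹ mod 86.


Use the extended Euclidean algorithm to write 1 = 15·s + 86·t; then s mod 86 is the inverse.
Euclidean algorithm:
  15 = 0·86 + 15
  86 = 5·15 + 11
  15 = 1·11 + 4
  11 = 2·4 + 3
  4 = 1·3 + 1
  3 = 3·1 + 0
gcd(15,86) = 1
Back-substitution gives: 15·(23) + 86·(-4) = 1
So 15⁻¹ ≡ 23 ≡ 23 (mod 86)
Check: 15 × 23 = 345 ≡ 1 (mod 86) ✓

15⁻¹ ≡ 23 (mod 86)


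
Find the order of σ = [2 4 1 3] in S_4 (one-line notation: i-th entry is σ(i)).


Cycle decomposition: (1 2 4 3)
Cycle lengths: 4
Order = lcm(4) = 4

ord(σ) = 4


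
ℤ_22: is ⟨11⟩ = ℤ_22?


g generates ℤ_n iff gcd(g, n) = 1
gcd(11, 22) = 11
Since gcd = 11 ≠ 1, ⟨11⟩ has order 2 < 22, so 11 is not a generator.

No, 11 does not generate ℤ_22


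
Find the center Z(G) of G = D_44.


Z(G) = {g ∈ G | gx = xg for all x ∈ G}
For even n, Z(D_n) = {e, r^(n/2)}: the 180° rotation r^22 commutes with every reflection and rotation

Z(D_44) = {e, r^22}


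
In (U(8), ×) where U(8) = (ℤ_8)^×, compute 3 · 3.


Operation: multiplication mod 8
3 · 3 = (a × b) mod 8 with a = 3, b = 3

3 · 3 = 1


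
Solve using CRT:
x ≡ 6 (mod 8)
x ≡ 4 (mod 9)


m₁ = 8, m₂ = 9, gcd = 1, so CRT applies. M = m₁·m₂ = 72
Let M₁ = M/m₁ = 9, M₂ = M/m₂ = 8
Find y₁ ≡ M₁⁻¹ (mod m₁): 9⁻¹ ≡ 1 (mod 8)
Find y₂ ≡ M₂⁻¹ (mod m₂): 8⁻¹ ≡ 8 (mod 9)
x = a₁·M₁·y₁ + a₂·M₂·y₂ = 6·9·1 + 4·8·8 = 310
Reduce mod 72: x ≡ 22
Check: 22 mod 8 = 6 ✓, 22 mod 9 = 4 ✓

x ≡ 22 (mod 72)


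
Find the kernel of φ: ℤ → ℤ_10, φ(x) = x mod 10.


Kernel = preimage of identity
ker(φ) = {x ∈ ℤ : x ≡ 0 (mod 10)} = 10ℤ = {0, ±10, ±20, ...}

ker(φ) = 10ℤ


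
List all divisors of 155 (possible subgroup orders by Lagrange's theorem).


Lagrange's theorem: |H| divides |G|
|G| = 155
Divisors of 155: 1, 5, 31, 155

Possible subgroup orders: {1, 5, 31, 155}


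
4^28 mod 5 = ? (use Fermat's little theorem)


Fermat's little theorem: if p is prime and gcd(a,p)=1, then a^(p-1) ≡ 1 (mod p)
p = 5 is prime, gcd(4,5) = 1
Reduce exponent: 28 mod 4 = 0
So 4^28 ≡ 4^0 (mod 5)
4^0 = 1

4^28 ≡ 1 (mod 5)


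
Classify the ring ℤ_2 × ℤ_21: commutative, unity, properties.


Direct product ring; commutative with unity (1,1); but (1,0)·(0,1) = (0,0) gives zero divisors, so not an integral domain
Commutative: Yes
Integral domain: No
Has unity: Yes

ℤ_2 × ℤ_21: Commutative=Yes, Unity=Yes


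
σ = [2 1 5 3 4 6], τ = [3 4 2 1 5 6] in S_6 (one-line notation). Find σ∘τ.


σ∘τ: apply τ first, then σ
1 →τ 3 →σ 5
2 →τ 4 →σ 3
3 →τ 2 →σ 1
4 →τ 1 →σ 2
5 →τ 5 →σ 4
6 →τ 6 →σ 6

σ∘τ = [5 3 1 2 4 6]


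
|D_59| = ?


|D_n| = 2n (n rotations and n reflections)
|D_59| = 2×59 = 118

|D_59| = 118


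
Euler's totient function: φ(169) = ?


Factor n: 169 = 13^2
φ(n) = n · ∏(1 - 1/p) over distinct primes p | n
φ(169) = 169 · (1 - 1/13) = 156

φ(169) = 156


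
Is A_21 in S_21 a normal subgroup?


H = A_21 in S_21
A_21 has index 2 in S_21, and every subgroup of index 2 is normal

Yes, normal subgroup


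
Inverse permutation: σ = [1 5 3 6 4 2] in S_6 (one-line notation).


To find σ⁻¹, swap domain and range:
σ(1) = 1 → σ⁻¹(1) = 1
σ(2) = 5 → σ⁻¹(5) = 2
σ(3) = 3 → σ⁻¹(3) = 3
σ(4) = 6 → σ⁻¹(6) = 4
σ(5) = 4 → σ⁻¹(4) = 5
σ(6) = 2 → σ⁻¹(2) = 6

σ⁻¹ = [1 6 3 5 2 4]


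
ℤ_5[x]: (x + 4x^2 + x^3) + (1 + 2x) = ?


Add coefficients mod 5:
x^0: 0 + 1 = 1 (mod 5)
x^1: 1 + 2 = 3 (mod 5)
x^2: 4 + 0 = 4 (mod 5)
x^3: 1 + 0 = 1 (mod 5)
Result: 1 + 3x + 4x^2 + x^3

f + g = 1 + 3x + 4x^2 + x^3


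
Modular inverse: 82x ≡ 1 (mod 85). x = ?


Use the extended Euclidean algorithm to write 1 = 82·s + 85·t; then s mod 85 is the inverse.
Euclidean algorithm:
  82 = 0·85 + 82
  85 = 1·82 + 3
  82 = 27·3 + 1
  3 = 3·1 + 0
gcd(82,85) = 1
Back-substitution gives: 82·(28) + 85·(-27) = 1
So 82⁻¹ ≡ 28 ≡ 28 (mod 85)
Check: 82 × 28 = 2296 ≡ 1 (mod 85) ✓

82⁻¹ ≡ 28 (mod 85)


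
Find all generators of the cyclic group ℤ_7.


g generates ℤ_n iff gcd(g,n) = 1
Checking each g ∈ {1,...,6}:
gcd(1,7) = 1
gcd(2,7) = 1
gcd(3,7) = 1
gcd(4,7) = 1
gcd(5,7) = 1
gcd(6,7) = 1
Generators: {1, 2, 3, 4, 5, 6}
Number of generators = φ(7) = 6

Generators of ℤ_7 = {1, 2, 3, 4, 5, 6}


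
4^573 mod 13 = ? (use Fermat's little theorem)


Fermat's little theorem: if p is prime and gcd(a,p)=1, then a^(p-1) ≡ 1 (mod p)
p = 13 is prime, gcd(4,13) = 1
Reduce exponent: 573 mod 12 = 9
So 4^573 ≡ 4^9 (mod 13)
4^9 mod 13 = 12

4^573 ≡ 12 (mod 13)


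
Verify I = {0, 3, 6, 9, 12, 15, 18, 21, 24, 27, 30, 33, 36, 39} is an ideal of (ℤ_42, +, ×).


Check ideal conditions for I = {0, 3, 6, 9, 12, 15, 18, 21, 24, 27, 30, 33, 36, 39} in ℤ_42:
(1) I is an additive subgroup? Yes
(2) For r ∈ ℤ_42 and a ∈ I: r·a ∈ I? Yes

Yes, I is an ideal of ℤ_42


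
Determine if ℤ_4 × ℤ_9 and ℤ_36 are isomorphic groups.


Comparing ℤ_4 × ℤ_9 and ℤ_36:
gcd(4,9) = 1, so ℤ_4 × ℤ_9 ≅ ℤ_36 (CRT)

Yes, ℤ_4 × ℤ_9 ≅ ℤ_36


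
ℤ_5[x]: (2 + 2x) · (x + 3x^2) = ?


Expand and collect like terms; reduce coefficients mod 5:
x^0: 2·0 = 0 ≡ 0 (mod 5)
x^1: 2·1 + 2·0 = 2 ≡ 2 (mod 5)
x^2: 2·3 + 2·1 = 8 ≡ 3 (mod 5)
x^3: 2·3 = 6 ≡ 1 (mod 5)
Result: 2x + 3x^2 + x^3

f · g = 2x + 3x^2 + x^3


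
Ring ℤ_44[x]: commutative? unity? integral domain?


ℤ_44 has zero divisors (2·22 ≡ 0), and these lift to constant zero divisors in ℤ_44[x]; so not an integral domain
Commutative: Yes
Integral domain: No
Has unity: Yes

ℤ_44[x]: Commutative=Yes, Unity=Yes


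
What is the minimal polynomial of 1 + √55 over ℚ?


Let α = 1 + √55. Then α - 1 = √55, so (α - 1)² = 55, giving α² - 2α - 54 = 0. Degree 2 and α ∉ ℚ, so this is the minimal polynomial.

Minimal polynomial: x² - 2x - 54


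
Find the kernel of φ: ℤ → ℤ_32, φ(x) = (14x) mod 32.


Kernel = preimage of identity
ker(φ) = {x ∈ ℤ : 14x ≡ 0 (mod 32)}. gcd(14,32) = 2, so 14x ≡ 0 (mod 32) ⟺ x ≡ 0 (mod 32/2 = 16). Hence ker(φ) = 16ℤ

ker(φ) = 16ℤ


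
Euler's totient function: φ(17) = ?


φ(n) = count of k ∈ {1,...,n} with gcd(k,n)=1
Coprimes to 17: {1, 2, 3, 4, 5, 6, 7, 8, 9, 10, 11, 12, 13, 14, 15, 16}
Count: 16

φ(17) = 16


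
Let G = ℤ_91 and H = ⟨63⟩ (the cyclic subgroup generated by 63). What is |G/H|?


|⟨63⟩| = n / gcd(63, 91) = 91 / 7 = 13
H is normal (ℤ_91 is abelian).
|G/H| = |G| / |H| = 91 / 13 = 7

|G/H| = 7


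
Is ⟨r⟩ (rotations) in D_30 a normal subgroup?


H = ⟨r⟩ (rotations) in D_30
The rotation subgroup ⟨r⟩ has index 2 in D_30, so it is normal

Yes, normal subgroup


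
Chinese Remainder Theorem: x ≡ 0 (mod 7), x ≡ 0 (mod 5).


m₁ = 7, m₂ = 5, gcd = 1, so CRT applies. M = m₁·m₂ = 35
Let M₁ = M/m₁ = 5, M₂ = M/m₂ = 7
Find y₁ ≡ M₁⁻¹ (mod m₁): 5⁻¹ ≡ 3 (mod 7)
Find y₂ ≡ M₂⁻¹ (mod m₂): 7⁻¹ ≡ 3 (mod 5)
x = a₁·M₁·y₁ + a₂·M₂·y₂ = 0·5·3 + 0·7·3 = 0
Reduce mod 35: x ≡ 0
Check: 0 mod 7 = 0 ✓, 0 mod 5 = 0 ✓

x ≡ 0 (mod 35)


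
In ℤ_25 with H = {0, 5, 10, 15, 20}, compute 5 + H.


5 + H = {5 + h (mod 25) : h ∈ H}
5+0=5, 5+5=10, 5+10=15, 5+15=20, 5+20=0
5 + H = {0, 5, 10, 15, 20} = 0 + H

5 + H = {0, 5, 10, 15, 20}


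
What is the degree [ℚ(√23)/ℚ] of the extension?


√23 has minimal polynomial x² - 23 (irreducible over ℚ since 23 is squarefree)

[ℚ(√23)/ℚ] = 2


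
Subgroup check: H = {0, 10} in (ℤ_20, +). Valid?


Subgroup test for H = {0, 10} in (ℤ_20, +):
(1) 0 ∈ H? Yes
(2) Closure: for all a,b ∈ H, (a+b) mod 20 ∈ H? Yes
(3) Inverses: for all a ∈ H, -a mod 20 ∈ H? Yes

Yes, H is a subgroup of ℤ_20


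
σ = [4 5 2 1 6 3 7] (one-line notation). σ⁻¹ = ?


To find σ⁻¹, swap domain and range:
σ(1) = 4 → σ⁻¹(4) = 1
σ(2) = 5 → σ⁻¹(5) = 2
σ(3) = 2 → σ⁻¹(2) = 3
σ(4) = 1 → σ⁻¹(1) = 4
σ(5) = 6 → σ⁻¹(6) = 5
σ(6) = 3 → σ⁻¹(3) = 6
σ(7) = 7 → σ⁻¹(7) = 7

σ⁻¹ = [4 3 6 1 2 5 7]


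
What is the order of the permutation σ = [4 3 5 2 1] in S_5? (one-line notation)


Cycle decomposition: (1 4 2 3 5)
Cycle lengths: 5
Order = lcm(5) = 5

ord(σ) = 5


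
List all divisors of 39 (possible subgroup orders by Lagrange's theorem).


Lagrange's theorem: |H| divides |G|
|G| = 39
Divisors of 39: 1, 3, 13, 39

Possible subgroup orders: {1, 3, 13, 39}


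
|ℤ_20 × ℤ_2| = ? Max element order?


|ℤ_20 × ℤ_2| = 20 × 2 = 40
Max element order = lcm(20,2) = 20
Cyclic? No (gcd=2)

|ℤ_20×ℤ_2| = 40, max element order = 20


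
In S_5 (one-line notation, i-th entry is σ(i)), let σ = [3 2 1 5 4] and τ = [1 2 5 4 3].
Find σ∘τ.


σ∘τ: apply τ first, then σ
1 →τ 1 →σ 3
2 →τ 2 →σ 2
3 →τ 5 →σ 4
4 →τ 4 →σ 5
5 →τ 3 →σ 1

σ∘τ = [3 2 4 5 1]


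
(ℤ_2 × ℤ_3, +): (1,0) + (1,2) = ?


Operation: componentwise addition mod (2, 3)
(1,0) + (1,2) = ((a₁+b₁) mod 2, (a₂+b₂) mod 3) with a = (1,0), b = (1,2)

(1,0) + (1,2) = (0,2)


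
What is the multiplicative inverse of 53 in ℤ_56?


Use the extended Euclidean algorithm to write 1 = 53·s + 56·t; then s mod 56 is the inverse.
Euclidean algorithm:
  53 = 0·56 + 53
  56 = 1·53 + 3
  53 = 17·3 + 2
  3 = 1·2 + 1
  2 = 2·1 + 0
gcd(53,56) = 1
Back-substitution gives: 53·(-19) + 56·(18) = 1
So 53⁻¹ ≡ -19 ≡ 37 (mod 56)
Check: 53 × 37 = 1961 ≡ 1 (mod 56) ✓

53⁻¹ ≡ 37 (mod 56)


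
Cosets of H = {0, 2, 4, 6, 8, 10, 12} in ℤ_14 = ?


H = {0, 2, 4, 6, 8, 10, 12}, |H| = 7
Number of cosets = |G|/|H| = 14/7 = 2
0 + H = {0, 2, 4, 6, 8, 10, 12}
1 + H = {1, 3, 5, 7, 9, 11, 13}

Cosets: 0+H={0,2,4,6,8,10,12}; 1+H={1,3,5,7,9,11,13}


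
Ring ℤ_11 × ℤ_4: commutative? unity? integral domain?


Direct product ring; commutative with unity (1,1); but (1,0)·(0,1) = (0,0) gives zero divisors, so not an integral domain
Commutative: Yes
Integral domain: No
Has unity: Yes

ℤ_11 × ℤ_4: Commutative=Yes, Unity=Yes


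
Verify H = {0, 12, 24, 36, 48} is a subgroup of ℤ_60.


Subgroup test for H = {0, 12, 24, 36, 48} in (ℤ_60, +):
(1) 0 ∈ H? Yes
(2) Closure: for all a,b ∈ H, (a+b) mod 60 ∈ H? Yes
(3) Inverses: for all a ∈ H, -a mod 60 ∈ H? Yes

Yes, H is a subgroup of ℤ_60


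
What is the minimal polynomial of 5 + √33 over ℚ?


Let α = 5 + √33. Then α - 5 = √33, so (α - 5)² = 33, giving α² - 10α - 8 = 0. Degree 2 and α ∉ ℚ, so this is the minimal polynomial.

Minimal polynomial: x² - 10x - 8


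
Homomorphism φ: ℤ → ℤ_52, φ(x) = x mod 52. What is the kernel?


Kernel = preimage of identity
ker(φ) = {x ∈ ℤ : x ≡ 0 (mod 52)} = 52ℤ = {0, ±52, ±104, ...}

ker(φ) = 52ℤ


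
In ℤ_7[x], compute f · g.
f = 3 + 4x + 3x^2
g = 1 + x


Expand and collect like terms; reduce coefficients mod 7:
x^0: 3·1 = 3 ≡ 3 (mod 7)
x^1: 3·1 + 4·1 = 7 ≡ 0 (mod 7)
x^2: 4·1 + 3·1 = 7 ≡ 0 (mod 7)
x^3: 3·1 = 3 ≡ 3 (mod 7)
Result: 3 + 3x^3

f · g = 3 + 3x^3


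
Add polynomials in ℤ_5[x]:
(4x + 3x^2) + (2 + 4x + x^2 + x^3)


Add coefficients mod 5:
x^0: 0 + 2 = 2 (mod 5)
x^1: 4 + 4 = 3 (mod 5)
x^2: 3 + 1 = 4 (mod 5)
x^3: 0 + 1 = 1 (mod 5)
Result: 2 + 3x + 4x^2 + x^3

f + g = 2 + 3x + 4x^2 + x^3


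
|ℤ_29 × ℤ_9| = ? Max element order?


|ℤ_29 × ℤ_9| = 29 × 9 = 261
Max element order = lcm(29,9) = 261
Cyclic? Yes (gcd=1)

|ℤ_29×ℤ_9| = 261, max element order = 261


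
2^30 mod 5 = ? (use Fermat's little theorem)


Fermat's little theorem: if p is prime and gcd(a,p)=1, then a^(p-1) ≡ 1 (mod p)
p = 5 is prime, gcd(2,5) = 1
Reduce exponent: 30 mod 4 = 2
So 2^30 ≡ 2^2 (mod 5)
2^2 mod 5 = 4

2^30 ≡ 4 (mod 5)


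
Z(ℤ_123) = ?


Z(G) = {g ∈ G | gx = xg for all x ∈ G}
ℤ_123 is abelian, so Z(G) = G

Z(ℤ_123) = ℤ_123


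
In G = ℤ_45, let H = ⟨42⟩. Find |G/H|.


|⟨42⟩| = n / gcd(42, 45) = 45 / 3 = 15
H is normal (ℤ_45 is abelian).
|G/H| = |G| / |H| = 45 / 15 = 3

|G/H| = 3


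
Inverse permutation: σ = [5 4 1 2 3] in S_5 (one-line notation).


To find σ⁻¹, swap domain and range:
σ(1) = 5 → σ⁻¹(5) = 1
σ(2) = 4 → σ⁻¹(4) = 2
σ(3) = 1 → σ⁻¹(1) = 3
σ(4) = 2 → σ⁻¹(2) = 4
σ(5) = 3 → σ⁻¹(3) = 5

σ⁻¹ = [3 4 5 2 1]


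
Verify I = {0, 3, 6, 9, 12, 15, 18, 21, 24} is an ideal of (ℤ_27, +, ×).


Check ideal conditions for I = {0, 3, 6, 9, 12, 15, 18, 21, 24} in ℤ_27:
(1) I is an additive subgroup? Yes
(2) For r ∈ ℤ_27 and a ∈ I: r·a ∈ I? Yes

Yes, I is an ideal of ℤ_27


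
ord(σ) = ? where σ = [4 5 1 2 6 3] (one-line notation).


Cycle decomposition: (1 4 2 5 6 3)
Cycle lengths: 6
Order = lcm(6) = 6

ord(σ) = 6


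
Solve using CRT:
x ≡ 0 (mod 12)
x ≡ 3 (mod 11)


m₁ = 12, m₂ = 11, gcd = 1, so CRT applies. M = m₁·m₂ = 132
Let M₁ = M/m₁ = 11, M₂ = M/m₂ = 12
Find y₁ ≡ M₁⁻¹ (mod m₁): 11⁻¹ ≡ 11 (mod 12)
Find y₂ ≡ M₂⁻¹ (mod m₂): 12⁻¹ ≡ 1 (mod 11)
x = a₁·M₁·y₁ + a₂·M₂·y₂ = 0·11·11 + 3·12·1 = 36
Reduce mod 132: x ≡ 36
Check: 36 mod 12 = 0 ✓, 36 mod 11 = 3 ✓

x ≡ 36 (mod 132)


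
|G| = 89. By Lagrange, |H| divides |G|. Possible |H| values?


Lagrange's theorem: |H| divides |G|
|G| = 89
Divisors of 89: 1, 89

Possible subgroup orders: {1, 89}


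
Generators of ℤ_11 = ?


g generates ℤ_n iff gcd(g,n) = 1
Checking each g ∈ {1,...,10}:
gcd(1,11) = 1
gcd(2,11) = 1
gcd(3,11) = 1
gcd(4,11) = 1
gcd(5,11) = 1
gcd(6,11) = 1
gcd(7,11) = 1
gcd(8,11) = 1
gcd(9,11) = 1
gcd(10,11) = 1
Generators: {1, 2, 3, 4, 5, 6, 7, 8, 9, 10}
Number of generators = φ(11) = 10

Generators of ℤ_11 = {1, 2, 3, 4, 5, 6, 7, 8, 9, 10}


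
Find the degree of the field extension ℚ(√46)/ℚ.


√46 has minimal polynomial x² - 46 (irreducible over ℚ since 46 is squarefree)

[ℚ(√46)/ℚ] = 2


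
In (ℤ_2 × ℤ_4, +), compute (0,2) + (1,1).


Operation: componentwise addition mod (2, 4)
(0,2) + (1,1) = ((a₁+b₁) mod 2, (a₂+b₂) mod 4) with a = (0,2), b = (1,1)

(0,2) + (1,1) = (1,3)


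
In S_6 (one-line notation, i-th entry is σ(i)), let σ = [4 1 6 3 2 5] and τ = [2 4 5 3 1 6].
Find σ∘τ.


σ∘τ: apply τ first, then σ
1 →τ 2 →σ 1
2 →τ 4 →σ 3
3 →τ 5 →σ 2
4 →τ 3 →σ 6
5 →τ 1 →σ 4
6 →τ 6 →σ 5

σ∘τ = [1 3 2 6 4 5]


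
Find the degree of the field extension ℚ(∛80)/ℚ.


∛80 has minimal polynomial x³ - 80 (irreducible over ℚ since 80 is not a perfect cube)

[ℚ(∛80)/ℚ] = 3


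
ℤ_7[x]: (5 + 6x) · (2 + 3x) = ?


Expand and collect like terms; reduce coefficients mod 7:
x^0: 5·2 = 10 ≡ 3 (mod 7)
x^1: 5·3 + 6·2 = 27 ≡ 6 (mod 7)
x^2: 6·3 = 18 ≡ 4 (mod 7)
Result: 3 + 6x + 4x^2

f · g = 3 + 6x + 4x^2


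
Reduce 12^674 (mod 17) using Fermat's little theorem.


Fermat's little theorem: if p is prime and gcd(a,p)=1, then a^(p-1) ≡ 1 (mod p)
p = 17 is prime, gcd(12,17) = 1
Reduce exponent: 674 mod 16 = 2
So 12^674 ≡ 12^2 (mod 17)
12^2 mod 17 = 8

12^674 ≡ 8 (mod 17)


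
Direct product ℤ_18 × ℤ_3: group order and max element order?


|ℤ_18 × ℤ_3| = 18 × 3 = 54
Max element order = lcm(18,3) = 18
Cyclic? No (gcd=3)

|ℤ_18×ℤ_3| = 54, max element order = 18


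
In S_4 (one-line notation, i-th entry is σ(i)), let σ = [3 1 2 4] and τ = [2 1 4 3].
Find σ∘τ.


σ∘τ: apply τ first, then σ
1 →τ 2 →σ 1
2 →τ 1 →σ 3
3 →τ 4 →σ 4
4 →τ 3 →σ 2

σ∘τ = [1 3 4 2]


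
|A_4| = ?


|A_n| = n!/2 (even permutations)
|A_4| = 4!/2 = 24/2 = 12

|A_4| = 12


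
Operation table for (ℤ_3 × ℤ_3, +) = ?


Elements: {(0,0), (0,1), (0,2), (1,0), (1,1), (1,2), (2,0), (2,1), (2,2)}
Operation: componentwise addition mod (3, 3)
Entry (a, b) = ((a₁+b₁) mod 3, (a₂+b₂) mod 3)

Cayley table:
      | (0,0) | (0,1) | (0,2) | (1,0) | (1,1) | (1,2) | (2,0) | (2,1) | (2,2)
(0,0) | (0,0) | (0,1) | (0,2) | (1,0) | (1,1) | (1,2) | (2,0) | (2,1) | (2,2)
(0,1) | (0,1) | (0,2) | (0,0) | (1,1) | (1,2) | (1,0) | (2,1) | (2,2) | (2,0)
(0,2) | (0,2) | (0,0) | (0,1) | (1,2) | (1,0) | (1,1) | (2,2) | (2,0) | (2,1)
(1,0) | (1,0) | (1,1) | (1,2) | (2,0) | (2,1) | (2,2) | (0,0) | (0,1) | (0,2)
(1,1) | (1,1) | (1,2) | (1,0) | (2,1) | (2,2) | (2,0) | (0,1) | (0,2) | (0,0)
(1,2) | (1,2) | (1,0) | (1,1) | (2,2) | (2,0) | (2,1) | (0,2) | (0,0) | (0,1)
(2,0) | (2,0) | (2,1) | (2,2) | (0,0) | (0,1) | (0,2) | (1,0) | (1,1) | (1,2)
(2,1) | (2,1) | (2,2) | (2,0) | (0,1) | (0,2) | (0,0) | (1,1) | (1,2) | (1,0)
(2,2) | (2,2) | (2,0) | (2,1) | (0,2) | (0,0) | (0,1) | (1,2) | (1,0) | (1,1)


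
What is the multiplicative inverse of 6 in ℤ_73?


Use the extended Euclidean algorithm to write 1 = 6·s + 73·t; then s mod 73 is the inverse.
Euclidean algorithm:
  6 = 0·73 + 6
  73 = 12·6 + 1
  6 = 6·1 + 0
gcd(6,73) = 1
Back-substitution gives: 6·(-12) + 73·(1) = 1
So 6⁻¹ ≡ -12 ≡ 61 (mod 73)
Check: 6 × 61 = 366 ≡ 1 (mod 73) ✓

6⁻¹ ≡ 61 (mod 73)


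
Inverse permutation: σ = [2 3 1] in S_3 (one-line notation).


To find σ⁻¹, swap domain and range:
σ(1) = 2 → σ⁻¹(2) = 1
σ(2) = 3 → σ⁻¹(3) = 2
σ(3) = 1 → σ⁻¹(1) = 3

σ⁻¹ = [3 1 2]


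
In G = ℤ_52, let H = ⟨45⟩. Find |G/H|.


|⟨45⟩| = n / gcd(45, 52) = 52 / 1 = 52
H is normal (ℤ_52 is abelian).
|G/H| = |G| / |H| = 52 / 52 = 1

|G/H| = 1


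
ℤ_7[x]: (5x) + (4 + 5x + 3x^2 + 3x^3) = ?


Add coefficients mod 7:
x^0: 0 + 4 = 4 (mod 7)
x^1: 5 + 5 = 3 (mod 7)
x^2: 0 + 3 = 3 (mod 7)
x^3: 0 + 3 = 3 (mod 7)
Result: 4 + 3x + 3x^2 + 3x^3

f + g = 4 + 3x + 3x^2 + 3x^3


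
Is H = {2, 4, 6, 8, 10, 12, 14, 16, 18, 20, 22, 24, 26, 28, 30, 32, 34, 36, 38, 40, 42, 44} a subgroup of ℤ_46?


Subgroup test for H = {2, 4, 6, 8, 10, 12, 14, 16, 18, 20, 22, 24, 26, 28, 30, 32, 34, 36, 38, 40, 42, 44} in (ℤ_46, +):
(1) 0 ∈ H? No
(2) Closure: for all a,b ∈ H, (a+b) mod 46 ∈ H? No  [counterexample: 2 + 44 = 0 ∉ H]
(3) Inverses: for all a ∈ H, -a mod 46 ∈ H? Yes

No, H is not a subgroup of ℤ_46


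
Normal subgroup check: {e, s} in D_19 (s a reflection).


H = {e, s} in D_19 (s a reflection)
r·s·r⁻¹ = sr⁻² ≠ s for n ≥ 3, so {e, s} is not closed under conjugation

No, not a normal subgroup


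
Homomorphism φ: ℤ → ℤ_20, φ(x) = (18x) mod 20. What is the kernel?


Kernel = preimage of identity
ker(φ) = {x ∈ ℤ : 18x ≡ 0 (mod 20)}. gcd(18,20) = 2, so 18x ≡ 0 (mod 20) ⟺ x ≡ 0 (mod 20/2 = 10). Hence ker(φ) = 10ℤ

ker(φ) = 10ℤ


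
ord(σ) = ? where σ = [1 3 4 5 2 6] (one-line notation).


Cycle decomposition: (2 3 4 5)
Cycle lengths: 4
Order = lcm(4) = 4

ord(σ) = 4


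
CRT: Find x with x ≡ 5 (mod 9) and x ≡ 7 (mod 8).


m₁ = 9, m₂ = 8, gcd = 1, so CRT applies. M = m₁·m₂ = 72
Let M₁ = M/m₁ = 8, M₂ = M/m₂ = 9
Find y₁ ≡ M₁⁻¹ (mod m₁): 8⁻¹ ≡ 8 (mod 9)
Find y₂ ≡ M₂⁻¹ (mod m₂): 9⁻¹ ≡ 1 (mod 8)
x = a₁·M₁·y₁ + a₂·M₂·y₂ = 5·8·8 + 7·9·1 = 383
Reduce mod 72: x ≡ 23
Check: 23 mod 9 = 5 ✓, 23 mod 8 = 7 ✓

x ≡ 23 (mod 72)


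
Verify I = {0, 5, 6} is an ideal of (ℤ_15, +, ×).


Check ideal conditions for I = {0, 5, 6} in ℤ_15:
(1) I is an additive subgroup? No
(2) For r ∈ ℤ_15 and a ∈ I: r·a ∈ I? No  [counterexample: r=2, a=5, r·a mod 15 = 10 ∉ I]

No, I is not an ideal of ℤ_15


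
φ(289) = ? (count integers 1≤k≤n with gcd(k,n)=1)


Factor n: 289 = 17^2
φ(n) = n · ∏(1 - 1/p) over distinct primes p | n
φ(289) = 289 · (1 - 1/17) = 272

φ(289) = 272


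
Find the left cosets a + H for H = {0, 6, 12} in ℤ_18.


H = {0, 6, 12}, |H| = 3
Number of cosets = |G|/|H| = 18/3 = 6
0 + H = {0, 6, 12}
1 + H = {1, 7, 13}
2 + H = {2, 8, 14}
3 + H = {3, 9, 15}
4 + H = {4, 10, 16}
5 + H = {5, 11, 17}

Cosets: 0+H={0,6,12}; 1+H={1,7,13}; 2+H={2,8,14}; 3+H={3,9,15}; 4+H={4,10,16}; 5+H={5,11,17}


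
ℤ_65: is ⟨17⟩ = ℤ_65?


g generates ℤ_n iff gcd(g, n) = 1
gcd(17, 65) = 1
Since gcd = 1, 17 is a generator.

Yes, 17 generates ℤ_65


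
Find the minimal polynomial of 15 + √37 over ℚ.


Let α = 15 + √37. Then α - 15 = √37, so (α - 15)² = 37, giving α² - 30α + 188 = 0. Degree 2 and α ∉ ℚ, so this is the minimal polynomial.

Minimal polynomial: x² - 30x + 188


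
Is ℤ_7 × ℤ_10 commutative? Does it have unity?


Direct product ring; commutative with unity (1,1); but (1,0)·(0,1) = (0,0) gives zero divisors, so not an integral domain
Commutative: Yes
Integral domain: No
Has unity: Yes

ℤ_7 × ℤ_10: Commutative=Yes, Unity=Yes
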